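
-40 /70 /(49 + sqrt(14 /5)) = -20 /1713 + 4*sqrt(70) /83937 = -0.01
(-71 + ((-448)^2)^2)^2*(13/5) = 4218882775890923002265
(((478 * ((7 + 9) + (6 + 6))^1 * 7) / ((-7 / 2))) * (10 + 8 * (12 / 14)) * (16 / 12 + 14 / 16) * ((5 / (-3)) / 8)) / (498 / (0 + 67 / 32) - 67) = 250363255 / 206046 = 1215.08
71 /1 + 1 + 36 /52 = 945 /13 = 72.69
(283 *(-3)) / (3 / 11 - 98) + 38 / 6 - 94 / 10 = 18127 / 3225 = 5.62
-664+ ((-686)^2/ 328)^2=13836822465/ 6724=2057826.07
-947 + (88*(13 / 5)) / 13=-4647 / 5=-929.40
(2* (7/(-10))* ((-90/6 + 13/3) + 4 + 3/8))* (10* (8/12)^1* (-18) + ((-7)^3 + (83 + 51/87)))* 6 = -11630171/580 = -20052.02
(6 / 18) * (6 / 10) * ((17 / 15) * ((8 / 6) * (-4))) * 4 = -1088 / 225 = -4.84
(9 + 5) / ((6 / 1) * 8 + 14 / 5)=35 / 127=0.28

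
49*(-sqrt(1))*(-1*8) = 392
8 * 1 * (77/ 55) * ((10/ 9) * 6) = 224/ 3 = 74.67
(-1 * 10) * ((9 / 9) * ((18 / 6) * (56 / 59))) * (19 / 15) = -2128 / 59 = -36.07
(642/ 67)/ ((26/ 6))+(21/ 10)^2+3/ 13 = 596811/ 87100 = 6.85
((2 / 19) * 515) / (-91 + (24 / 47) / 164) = -1984810 / 3331669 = -0.60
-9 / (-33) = 3 / 11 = 0.27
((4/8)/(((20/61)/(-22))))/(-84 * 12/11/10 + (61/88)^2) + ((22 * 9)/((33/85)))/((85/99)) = 201008390/336211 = 597.86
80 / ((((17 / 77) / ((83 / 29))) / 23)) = 11759440 / 493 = 23852.82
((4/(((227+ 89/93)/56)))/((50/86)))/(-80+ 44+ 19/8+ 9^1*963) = 447888/2287844375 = 0.00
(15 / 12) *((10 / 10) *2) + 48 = 101 / 2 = 50.50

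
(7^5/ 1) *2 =33614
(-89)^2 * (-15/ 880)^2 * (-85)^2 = 16627.81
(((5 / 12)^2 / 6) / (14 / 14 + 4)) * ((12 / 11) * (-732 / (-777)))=305 / 51282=0.01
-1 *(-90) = 90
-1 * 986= -986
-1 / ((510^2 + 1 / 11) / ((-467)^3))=1120323193 / 2861101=391.57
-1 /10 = -0.10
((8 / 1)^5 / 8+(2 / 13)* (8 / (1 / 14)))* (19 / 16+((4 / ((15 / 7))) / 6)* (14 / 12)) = 3730786 / 585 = 6377.41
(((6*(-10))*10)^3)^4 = 2176782336000000000000000000000000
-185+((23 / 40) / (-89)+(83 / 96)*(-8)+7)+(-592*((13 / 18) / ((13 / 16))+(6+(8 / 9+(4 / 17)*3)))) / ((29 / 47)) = -131492359061 / 15795720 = -8324.56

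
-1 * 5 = -5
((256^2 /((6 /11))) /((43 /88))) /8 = 3964928 /129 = 30735.88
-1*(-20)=20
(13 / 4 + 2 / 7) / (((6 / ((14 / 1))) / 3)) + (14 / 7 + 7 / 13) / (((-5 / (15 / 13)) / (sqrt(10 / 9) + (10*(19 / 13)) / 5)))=202455 / 8788 - 33*sqrt(10) / 169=22.42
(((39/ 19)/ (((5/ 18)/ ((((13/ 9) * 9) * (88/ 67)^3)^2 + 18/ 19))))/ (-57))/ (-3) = 116440722336312348/ 3102270216485855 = 37.53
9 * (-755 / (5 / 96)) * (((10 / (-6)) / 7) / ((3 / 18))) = 1304640 / 7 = 186377.14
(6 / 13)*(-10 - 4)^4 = 17730.46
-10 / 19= -0.53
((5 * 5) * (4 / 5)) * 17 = 340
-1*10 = -10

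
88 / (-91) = -88 / 91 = -0.97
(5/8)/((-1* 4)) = -5/32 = -0.16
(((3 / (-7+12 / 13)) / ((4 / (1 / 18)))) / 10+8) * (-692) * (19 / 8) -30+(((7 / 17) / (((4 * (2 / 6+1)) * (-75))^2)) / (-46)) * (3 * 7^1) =-390739616712839 / 29653440000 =-13176.87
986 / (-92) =-493 / 46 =-10.72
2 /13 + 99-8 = 1185 /13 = 91.15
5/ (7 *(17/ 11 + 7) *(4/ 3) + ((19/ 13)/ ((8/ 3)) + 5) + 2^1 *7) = 17160/ 340817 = 0.05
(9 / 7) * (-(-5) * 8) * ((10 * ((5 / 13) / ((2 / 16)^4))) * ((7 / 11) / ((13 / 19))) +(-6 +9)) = 9807831720 / 13013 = 753694.90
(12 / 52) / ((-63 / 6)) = -2 / 91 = -0.02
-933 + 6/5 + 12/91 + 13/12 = -5080993/5460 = -930.58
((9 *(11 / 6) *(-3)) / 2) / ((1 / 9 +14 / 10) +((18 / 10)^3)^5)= -27191162109375 / 7413740911657364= -0.00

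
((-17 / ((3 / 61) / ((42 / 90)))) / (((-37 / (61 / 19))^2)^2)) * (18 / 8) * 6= -301520879457 / 2442425356810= -0.12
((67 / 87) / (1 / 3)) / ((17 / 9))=1.22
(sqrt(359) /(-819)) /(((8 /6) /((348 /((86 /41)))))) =-2.88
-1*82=-82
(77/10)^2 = 5929/100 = 59.29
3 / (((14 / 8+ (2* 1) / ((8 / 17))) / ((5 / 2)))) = 5 / 4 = 1.25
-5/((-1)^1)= 5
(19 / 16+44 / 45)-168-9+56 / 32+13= -115261 / 720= -160.08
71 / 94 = 0.76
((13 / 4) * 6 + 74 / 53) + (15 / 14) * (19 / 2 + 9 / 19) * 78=6022745 / 7049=854.41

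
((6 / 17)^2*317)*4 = 45648 / 289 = 157.95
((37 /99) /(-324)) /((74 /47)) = -47 /64152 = -0.00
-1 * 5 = -5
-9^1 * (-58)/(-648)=-29/36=-0.81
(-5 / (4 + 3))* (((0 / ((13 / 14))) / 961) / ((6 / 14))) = 0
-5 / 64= -0.08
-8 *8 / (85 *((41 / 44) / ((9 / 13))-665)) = 25344 / 22338595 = 0.00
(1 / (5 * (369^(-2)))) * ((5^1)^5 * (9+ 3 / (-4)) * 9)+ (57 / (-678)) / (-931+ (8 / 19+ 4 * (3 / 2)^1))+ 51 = 50172442887459581 / 7940284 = 6318721457.25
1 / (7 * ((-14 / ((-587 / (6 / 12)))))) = 587 / 49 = 11.98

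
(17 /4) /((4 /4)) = 17 /4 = 4.25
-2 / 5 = -0.40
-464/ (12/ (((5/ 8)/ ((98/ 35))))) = -725/ 84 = -8.63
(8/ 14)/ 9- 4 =-248/ 63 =-3.94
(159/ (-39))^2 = 2809/ 169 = 16.62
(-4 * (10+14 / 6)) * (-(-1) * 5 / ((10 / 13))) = -962 / 3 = -320.67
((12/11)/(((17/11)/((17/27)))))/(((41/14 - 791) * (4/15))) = -70/33099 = -0.00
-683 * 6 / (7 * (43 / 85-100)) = 116110 / 19733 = 5.88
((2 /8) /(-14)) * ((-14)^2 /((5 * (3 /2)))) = -7 /15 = -0.47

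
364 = 364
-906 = -906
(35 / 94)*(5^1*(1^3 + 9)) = 18.62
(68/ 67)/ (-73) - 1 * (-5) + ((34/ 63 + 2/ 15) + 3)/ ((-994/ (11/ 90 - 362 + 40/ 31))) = 26996980878893/ 4272664617900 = 6.32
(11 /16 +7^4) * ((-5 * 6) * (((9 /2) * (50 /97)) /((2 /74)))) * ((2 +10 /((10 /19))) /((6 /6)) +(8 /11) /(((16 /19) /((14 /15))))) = -575508690225 /4268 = -134842710.92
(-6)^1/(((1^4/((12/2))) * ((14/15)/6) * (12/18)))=-2430/7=-347.14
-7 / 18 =-0.39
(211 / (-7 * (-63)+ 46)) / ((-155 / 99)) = -20889 / 75485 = -0.28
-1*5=-5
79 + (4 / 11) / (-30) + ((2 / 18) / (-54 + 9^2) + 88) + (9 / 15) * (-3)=2207791 / 13365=165.19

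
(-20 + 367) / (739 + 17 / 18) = 6246 / 13319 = 0.47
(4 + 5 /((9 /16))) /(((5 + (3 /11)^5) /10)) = 93409580 /3624741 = 25.77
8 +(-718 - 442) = -1152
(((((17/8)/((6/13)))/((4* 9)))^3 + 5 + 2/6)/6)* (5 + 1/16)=27529622405/6115295232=4.50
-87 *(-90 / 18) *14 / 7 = 870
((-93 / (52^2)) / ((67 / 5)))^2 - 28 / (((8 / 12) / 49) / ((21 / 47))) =-1418494453510257 / 1542626678528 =-919.53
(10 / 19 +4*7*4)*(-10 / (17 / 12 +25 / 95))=-256560 / 383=-669.87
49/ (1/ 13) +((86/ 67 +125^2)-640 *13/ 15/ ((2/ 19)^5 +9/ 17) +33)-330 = 66825990036701/ 4479372435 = 14918.61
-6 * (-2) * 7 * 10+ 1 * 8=848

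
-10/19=-0.53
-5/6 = -0.83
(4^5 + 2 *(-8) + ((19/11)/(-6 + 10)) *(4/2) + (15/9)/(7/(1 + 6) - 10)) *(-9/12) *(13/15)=-1557803/2376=-655.64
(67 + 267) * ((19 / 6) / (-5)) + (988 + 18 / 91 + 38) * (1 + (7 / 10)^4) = 362084869 / 341250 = 1061.05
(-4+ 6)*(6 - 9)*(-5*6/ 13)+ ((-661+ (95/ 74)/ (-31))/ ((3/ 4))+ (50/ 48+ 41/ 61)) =-6300260671/ 7276568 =-865.83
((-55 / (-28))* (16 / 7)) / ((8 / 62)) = 1705 / 49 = 34.80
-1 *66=-66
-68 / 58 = -34 / 29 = -1.17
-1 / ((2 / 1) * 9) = -1 / 18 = -0.06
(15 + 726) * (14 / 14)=741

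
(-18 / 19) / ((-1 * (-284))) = -0.00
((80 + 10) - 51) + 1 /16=625 /16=39.06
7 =7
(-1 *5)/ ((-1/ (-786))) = -3930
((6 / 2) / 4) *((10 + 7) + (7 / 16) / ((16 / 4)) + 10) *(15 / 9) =8675 / 256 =33.89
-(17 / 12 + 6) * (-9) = 267 / 4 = 66.75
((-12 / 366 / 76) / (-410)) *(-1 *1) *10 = -1 / 95038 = -0.00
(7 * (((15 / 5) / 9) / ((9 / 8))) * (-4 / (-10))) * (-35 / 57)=-784 / 1539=-0.51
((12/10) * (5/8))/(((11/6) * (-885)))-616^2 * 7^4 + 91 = -5912868734853/6490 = -911073765.00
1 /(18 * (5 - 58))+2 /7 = 1901 /6678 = 0.28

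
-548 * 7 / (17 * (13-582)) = 3836 / 9673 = 0.40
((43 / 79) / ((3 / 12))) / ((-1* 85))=-172 / 6715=-0.03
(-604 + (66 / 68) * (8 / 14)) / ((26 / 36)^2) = -23266440 / 20111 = -1156.90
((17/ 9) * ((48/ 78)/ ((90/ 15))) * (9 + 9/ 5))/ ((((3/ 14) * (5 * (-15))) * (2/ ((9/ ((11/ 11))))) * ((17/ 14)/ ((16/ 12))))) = -3136/ 4875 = -0.64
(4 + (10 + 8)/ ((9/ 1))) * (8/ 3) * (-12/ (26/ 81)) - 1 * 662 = -16382/ 13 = -1260.15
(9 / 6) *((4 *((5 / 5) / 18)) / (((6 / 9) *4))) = 1 / 8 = 0.12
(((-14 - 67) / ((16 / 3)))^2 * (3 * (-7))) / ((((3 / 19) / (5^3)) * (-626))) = 981689625 / 160256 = 6125.76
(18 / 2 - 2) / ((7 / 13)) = 13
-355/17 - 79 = -1698/17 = -99.88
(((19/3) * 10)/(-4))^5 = -7737809375/7776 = -995088.65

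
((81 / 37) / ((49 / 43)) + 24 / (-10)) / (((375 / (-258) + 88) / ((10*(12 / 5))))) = -995536 / 7496755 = -0.13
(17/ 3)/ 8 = 0.71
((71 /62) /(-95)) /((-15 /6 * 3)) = 71 /44175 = 0.00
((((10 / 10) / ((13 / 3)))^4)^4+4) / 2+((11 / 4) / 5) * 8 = 42586662987938743429 / 6654166091831798410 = 6.40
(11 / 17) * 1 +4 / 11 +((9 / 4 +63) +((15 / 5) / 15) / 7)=1735453 / 26180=66.29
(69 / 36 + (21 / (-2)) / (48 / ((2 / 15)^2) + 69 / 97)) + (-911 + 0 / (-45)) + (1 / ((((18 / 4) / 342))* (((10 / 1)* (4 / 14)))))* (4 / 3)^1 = -4577230061 / 5239380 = -873.62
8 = 8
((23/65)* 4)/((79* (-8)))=-23/10270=-0.00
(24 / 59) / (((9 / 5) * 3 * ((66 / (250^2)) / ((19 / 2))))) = 11875000 / 17523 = 677.68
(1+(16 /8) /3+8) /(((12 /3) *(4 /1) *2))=29 /96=0.30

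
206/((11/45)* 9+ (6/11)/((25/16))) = 56650/701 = 80.81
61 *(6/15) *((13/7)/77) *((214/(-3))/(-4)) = 84851/8085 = 10.49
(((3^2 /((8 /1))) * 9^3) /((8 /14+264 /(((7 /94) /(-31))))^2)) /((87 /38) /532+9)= 270800901 /35909266368555728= 0.00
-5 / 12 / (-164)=5 / 1968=0.00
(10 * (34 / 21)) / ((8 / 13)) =26.31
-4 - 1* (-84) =80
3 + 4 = 7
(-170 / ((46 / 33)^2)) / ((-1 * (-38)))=-92565 / 40204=-2.30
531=531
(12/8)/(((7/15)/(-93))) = -4185/14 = -298.93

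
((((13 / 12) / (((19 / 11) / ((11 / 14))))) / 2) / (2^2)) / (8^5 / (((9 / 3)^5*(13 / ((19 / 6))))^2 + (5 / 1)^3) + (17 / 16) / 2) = 7339970209 / 67225002342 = 0.11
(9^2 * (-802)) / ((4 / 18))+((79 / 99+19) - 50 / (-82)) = -1186480576 / 4059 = -292308.59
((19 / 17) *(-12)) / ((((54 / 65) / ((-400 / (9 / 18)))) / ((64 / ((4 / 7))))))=1446483.66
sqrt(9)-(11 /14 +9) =-95 /14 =-6.79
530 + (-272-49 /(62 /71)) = 201.89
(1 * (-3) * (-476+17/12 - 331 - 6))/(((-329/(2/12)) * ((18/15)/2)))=-48695/23688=-2.06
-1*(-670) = 670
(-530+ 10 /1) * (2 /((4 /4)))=-1040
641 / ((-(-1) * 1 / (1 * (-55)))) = -35255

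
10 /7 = 1.43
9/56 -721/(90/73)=-1473319/2520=-584.65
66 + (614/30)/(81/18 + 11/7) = 88448/1275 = 69.37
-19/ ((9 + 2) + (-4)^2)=-19/ 27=-0.70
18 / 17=1.06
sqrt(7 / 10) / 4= sqrt(70) / 40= 0.21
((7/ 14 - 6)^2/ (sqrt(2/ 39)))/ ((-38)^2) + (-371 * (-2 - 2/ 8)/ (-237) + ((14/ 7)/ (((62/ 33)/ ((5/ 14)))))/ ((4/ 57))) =121 * sqrt(78)/ 11552 + 259953/ 137144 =1.99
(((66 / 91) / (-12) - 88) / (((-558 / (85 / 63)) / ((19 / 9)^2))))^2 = 251671096581025 / 279472398935184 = 0.90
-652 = -652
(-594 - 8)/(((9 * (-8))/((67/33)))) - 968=-951.02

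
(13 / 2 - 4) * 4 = 10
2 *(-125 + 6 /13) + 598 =4536 /13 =348.92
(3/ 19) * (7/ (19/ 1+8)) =7/ 171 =0.04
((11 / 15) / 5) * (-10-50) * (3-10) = 308 / 5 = 61.60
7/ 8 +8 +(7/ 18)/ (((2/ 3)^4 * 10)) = 2903/ 320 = 9.07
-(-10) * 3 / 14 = 15 / 7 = 2.14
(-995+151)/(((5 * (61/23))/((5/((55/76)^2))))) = -112123712/184525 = -607.63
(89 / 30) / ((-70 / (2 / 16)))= -89 / 16800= -0.01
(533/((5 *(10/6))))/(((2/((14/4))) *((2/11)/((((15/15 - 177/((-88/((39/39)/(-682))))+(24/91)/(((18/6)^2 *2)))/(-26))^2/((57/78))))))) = 11265465691257161/8832039446630400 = 1.28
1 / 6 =0.17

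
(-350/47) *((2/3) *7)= -4900/141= -34.75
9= 9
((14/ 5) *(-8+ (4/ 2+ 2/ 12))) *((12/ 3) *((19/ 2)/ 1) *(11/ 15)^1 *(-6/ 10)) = 20482/ 75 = 273.09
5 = 5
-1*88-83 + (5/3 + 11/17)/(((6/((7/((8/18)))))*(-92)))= -1070189/6256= -171.07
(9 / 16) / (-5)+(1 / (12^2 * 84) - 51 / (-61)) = 2669741 / 3689280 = 0.72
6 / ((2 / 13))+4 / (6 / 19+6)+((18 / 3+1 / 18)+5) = 50.69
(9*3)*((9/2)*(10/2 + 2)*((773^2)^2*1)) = 607326580835541/2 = 303663290417770.50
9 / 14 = 0.64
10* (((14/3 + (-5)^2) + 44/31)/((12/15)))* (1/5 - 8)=-187915/62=-3030.89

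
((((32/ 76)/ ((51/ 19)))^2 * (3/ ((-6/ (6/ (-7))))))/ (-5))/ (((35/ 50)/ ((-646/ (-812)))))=-1216/ 507297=-0.00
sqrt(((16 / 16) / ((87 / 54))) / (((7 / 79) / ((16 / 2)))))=7.49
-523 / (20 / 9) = -4707 / 20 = -235.35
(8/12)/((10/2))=2/15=0.13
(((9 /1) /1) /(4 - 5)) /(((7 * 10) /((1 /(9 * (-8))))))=1 /560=0.00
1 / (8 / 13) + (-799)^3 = -4080659179 / 8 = -510082397.38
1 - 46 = -45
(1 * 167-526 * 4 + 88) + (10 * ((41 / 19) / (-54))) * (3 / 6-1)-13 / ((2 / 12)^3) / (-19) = -1745237 / 1026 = -1701.01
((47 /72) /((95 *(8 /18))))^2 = 2209 /9241600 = 0.00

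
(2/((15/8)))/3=16/45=0.36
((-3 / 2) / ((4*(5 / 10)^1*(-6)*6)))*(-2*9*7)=-21 / 8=-2.62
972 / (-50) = -486 / 25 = -19.44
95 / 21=4.52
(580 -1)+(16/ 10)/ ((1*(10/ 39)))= 14631/ 25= 585.24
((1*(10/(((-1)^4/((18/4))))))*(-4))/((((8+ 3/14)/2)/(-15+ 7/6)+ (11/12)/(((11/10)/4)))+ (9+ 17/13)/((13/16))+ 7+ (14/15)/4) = -265110300/33810629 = -7.84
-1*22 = -22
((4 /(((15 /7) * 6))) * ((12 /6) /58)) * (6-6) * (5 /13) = 0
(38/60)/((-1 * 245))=-19/7350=-0.00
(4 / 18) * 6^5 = 1728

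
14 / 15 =0.93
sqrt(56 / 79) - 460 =-460+2 * sqrt(1106) / 79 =-459.16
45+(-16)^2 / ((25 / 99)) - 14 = 26119 / 25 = 1044.76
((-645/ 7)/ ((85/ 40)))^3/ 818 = -68694048000/ 689230031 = -99.67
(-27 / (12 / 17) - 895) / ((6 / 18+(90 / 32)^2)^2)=-550453248 / 40081561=-13.73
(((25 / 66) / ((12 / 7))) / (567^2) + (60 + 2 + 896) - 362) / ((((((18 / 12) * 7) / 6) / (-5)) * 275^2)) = -0.02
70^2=4900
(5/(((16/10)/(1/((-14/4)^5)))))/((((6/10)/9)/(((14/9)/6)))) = -500/21609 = -0.02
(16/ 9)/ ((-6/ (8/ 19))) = -64/ 513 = -0.12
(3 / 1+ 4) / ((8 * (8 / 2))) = 7 / 32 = 0.22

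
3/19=0.16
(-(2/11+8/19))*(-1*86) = 10836/209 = 51.85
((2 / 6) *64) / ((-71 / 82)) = -5248 / 213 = -24.64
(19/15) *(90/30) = 19/5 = 3.80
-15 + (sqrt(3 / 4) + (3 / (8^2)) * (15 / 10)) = -14.06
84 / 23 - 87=-83.35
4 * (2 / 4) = 2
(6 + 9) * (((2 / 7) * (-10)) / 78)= -50 / 91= -0.55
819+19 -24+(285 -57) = 1042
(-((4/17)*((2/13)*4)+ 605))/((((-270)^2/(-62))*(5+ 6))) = 1381949/29536650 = 0.05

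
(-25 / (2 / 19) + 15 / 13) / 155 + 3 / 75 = -29919 / 20150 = -1.48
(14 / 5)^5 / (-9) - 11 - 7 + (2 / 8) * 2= -2060023 / 56250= -36.62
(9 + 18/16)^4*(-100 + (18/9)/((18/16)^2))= -1059161913/1024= -1034337.81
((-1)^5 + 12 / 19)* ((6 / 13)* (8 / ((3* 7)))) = -16 / 247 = -0.06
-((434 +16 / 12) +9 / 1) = -1333 / 3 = -444.33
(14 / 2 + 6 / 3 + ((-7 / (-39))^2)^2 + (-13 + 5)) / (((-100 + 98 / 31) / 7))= -251268857 / 3472474941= -0.07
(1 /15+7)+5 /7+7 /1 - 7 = 817 /105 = 7.78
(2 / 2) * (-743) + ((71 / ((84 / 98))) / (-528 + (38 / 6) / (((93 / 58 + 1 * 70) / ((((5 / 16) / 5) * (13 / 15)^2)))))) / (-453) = -1328470016172533 / 1787982012631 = -743.00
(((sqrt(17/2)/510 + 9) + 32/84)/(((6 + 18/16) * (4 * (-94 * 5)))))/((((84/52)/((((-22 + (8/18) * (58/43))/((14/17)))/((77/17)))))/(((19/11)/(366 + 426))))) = 915161 * sqrt(34)/1614274026472800 + 3064874189/564995909265480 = 0.00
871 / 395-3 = -314 / 395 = -0.79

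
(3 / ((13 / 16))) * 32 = 118.15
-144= -144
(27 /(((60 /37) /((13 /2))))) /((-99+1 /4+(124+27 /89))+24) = 29637 /13570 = 2.18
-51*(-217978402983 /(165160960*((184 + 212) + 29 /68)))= 188987275386261 /1113060999680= 169.79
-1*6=-6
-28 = -28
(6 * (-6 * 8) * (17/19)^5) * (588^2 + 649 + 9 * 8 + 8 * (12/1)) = -141715313791776/2476099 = -57233298.75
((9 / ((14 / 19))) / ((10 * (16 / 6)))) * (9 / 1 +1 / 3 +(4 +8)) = 342 / 35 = 9.77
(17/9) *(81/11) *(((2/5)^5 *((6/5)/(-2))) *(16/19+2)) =-0.24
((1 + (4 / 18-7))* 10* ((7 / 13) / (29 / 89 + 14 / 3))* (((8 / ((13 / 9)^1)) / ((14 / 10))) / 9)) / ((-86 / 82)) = 5838400 / 2235441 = 2.61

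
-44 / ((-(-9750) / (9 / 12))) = -11 / 3250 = -0.00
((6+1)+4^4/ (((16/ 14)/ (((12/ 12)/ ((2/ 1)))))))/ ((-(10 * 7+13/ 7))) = -833/ 503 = -1.66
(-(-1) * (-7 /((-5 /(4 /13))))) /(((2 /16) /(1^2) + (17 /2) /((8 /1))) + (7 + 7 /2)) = 448 /12155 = 0.04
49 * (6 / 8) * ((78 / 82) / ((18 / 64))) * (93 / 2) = 5779.61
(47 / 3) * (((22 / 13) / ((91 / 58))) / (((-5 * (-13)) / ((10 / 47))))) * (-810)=-689040 / 15379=-44.80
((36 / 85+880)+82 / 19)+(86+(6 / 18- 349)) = 3013942 / 4845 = 622.07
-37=-37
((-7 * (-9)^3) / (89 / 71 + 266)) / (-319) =-120771 / 2017675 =-0.06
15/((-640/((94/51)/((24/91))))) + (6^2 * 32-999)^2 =611251531/26112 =23408.84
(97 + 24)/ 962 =121/ 962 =0.13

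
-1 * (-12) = 12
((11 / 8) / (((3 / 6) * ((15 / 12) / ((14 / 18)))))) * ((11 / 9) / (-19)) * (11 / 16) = -9317 / 123120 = -0.08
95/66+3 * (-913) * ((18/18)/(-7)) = 181439/462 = 392.73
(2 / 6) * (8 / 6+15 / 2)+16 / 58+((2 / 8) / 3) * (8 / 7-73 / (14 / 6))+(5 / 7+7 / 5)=103141 / 36540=2.82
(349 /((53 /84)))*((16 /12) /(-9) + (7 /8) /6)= -2443 /1908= -1.28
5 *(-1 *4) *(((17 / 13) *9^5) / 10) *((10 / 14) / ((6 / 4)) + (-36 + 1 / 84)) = 998144613 / 182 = 5484311.06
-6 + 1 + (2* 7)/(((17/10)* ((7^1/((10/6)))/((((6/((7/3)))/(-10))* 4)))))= -835/119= -7.02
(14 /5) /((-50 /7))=-0.39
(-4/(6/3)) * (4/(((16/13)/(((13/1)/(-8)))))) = 169/16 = 10.56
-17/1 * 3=-51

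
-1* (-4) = 4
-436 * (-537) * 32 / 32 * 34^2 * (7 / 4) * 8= 3789192288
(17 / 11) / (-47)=-17 / 517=-0.03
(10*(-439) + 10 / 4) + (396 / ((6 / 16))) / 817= -7167063 / 1634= -4386.21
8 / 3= 2.67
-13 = -13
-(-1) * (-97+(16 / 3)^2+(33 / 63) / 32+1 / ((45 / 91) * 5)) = -3433991 / 50400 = -68.13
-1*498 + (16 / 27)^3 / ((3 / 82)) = -492.31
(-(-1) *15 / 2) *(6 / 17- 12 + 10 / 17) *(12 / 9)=-110.59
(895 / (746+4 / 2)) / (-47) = -895 / 35156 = -0.03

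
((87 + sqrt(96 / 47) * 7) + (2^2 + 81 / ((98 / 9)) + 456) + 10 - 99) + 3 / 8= 28 * sqrt(282) / 47 + 182599 / 392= 475.82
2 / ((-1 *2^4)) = -1 / 8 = -0.12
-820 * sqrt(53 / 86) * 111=-45510 * sqrt(4558) / 43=-71453.83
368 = 368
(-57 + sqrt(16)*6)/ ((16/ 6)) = -99/ 8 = -12.38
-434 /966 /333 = -31 /22977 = -0.00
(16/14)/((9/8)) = 64/63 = 1.02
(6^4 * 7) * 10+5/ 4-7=362857/ 4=90714.25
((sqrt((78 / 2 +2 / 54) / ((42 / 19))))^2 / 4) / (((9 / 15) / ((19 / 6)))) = 951235 / 40824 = 23.30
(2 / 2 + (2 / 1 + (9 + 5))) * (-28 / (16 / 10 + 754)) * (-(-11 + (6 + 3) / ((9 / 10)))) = -1190 / 1889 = -0.63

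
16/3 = 5.33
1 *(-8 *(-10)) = 80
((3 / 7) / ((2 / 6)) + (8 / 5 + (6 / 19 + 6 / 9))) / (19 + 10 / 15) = 7717 / 39235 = 0.20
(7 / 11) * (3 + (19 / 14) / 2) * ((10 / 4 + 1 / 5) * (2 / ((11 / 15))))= 8343 / 484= 17.24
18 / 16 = 9 / 8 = 1.12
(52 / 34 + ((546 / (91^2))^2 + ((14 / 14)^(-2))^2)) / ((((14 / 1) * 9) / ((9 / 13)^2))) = 3210255 / 333078382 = 0.01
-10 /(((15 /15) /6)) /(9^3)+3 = 709 /243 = 2.92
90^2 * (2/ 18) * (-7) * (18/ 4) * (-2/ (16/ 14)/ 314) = 158.00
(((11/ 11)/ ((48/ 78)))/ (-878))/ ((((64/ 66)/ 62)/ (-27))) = 359073/ 112384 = 3.20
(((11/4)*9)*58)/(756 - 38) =2.00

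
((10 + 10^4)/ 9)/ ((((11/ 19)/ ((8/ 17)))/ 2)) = 276640/ 153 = 1808.10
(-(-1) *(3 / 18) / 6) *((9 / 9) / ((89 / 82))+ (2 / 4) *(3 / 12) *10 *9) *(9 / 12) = 4333 / 17088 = 0.25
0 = 0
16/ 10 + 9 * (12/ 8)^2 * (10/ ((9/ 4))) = 458/ 5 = 91.60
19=19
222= 222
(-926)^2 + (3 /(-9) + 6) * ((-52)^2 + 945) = 2634461 /3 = 878153.67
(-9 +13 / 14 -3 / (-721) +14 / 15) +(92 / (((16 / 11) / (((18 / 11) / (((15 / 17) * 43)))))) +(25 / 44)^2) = -3676212811 / 900327120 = -4.08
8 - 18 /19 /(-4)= 313 /38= 8.24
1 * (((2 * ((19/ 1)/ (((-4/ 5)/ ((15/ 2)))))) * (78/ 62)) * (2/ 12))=-18525/ 248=-74.70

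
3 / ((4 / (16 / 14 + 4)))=27 / 7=3.86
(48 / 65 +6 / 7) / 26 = 363 / 5915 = 0.06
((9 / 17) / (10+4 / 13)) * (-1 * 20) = -1170 / 1139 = -1.03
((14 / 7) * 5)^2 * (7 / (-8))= -175 / 2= -87.50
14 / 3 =4.67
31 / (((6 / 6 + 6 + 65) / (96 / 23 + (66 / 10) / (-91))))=147839 / 83720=1.77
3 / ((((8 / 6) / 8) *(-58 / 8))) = -72 / 29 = -2.48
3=3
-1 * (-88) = 88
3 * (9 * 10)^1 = 270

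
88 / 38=44 / 19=2.32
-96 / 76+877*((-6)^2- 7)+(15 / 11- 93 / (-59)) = 313634999 / 12331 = 25434.68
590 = 590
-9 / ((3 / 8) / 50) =-1200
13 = 13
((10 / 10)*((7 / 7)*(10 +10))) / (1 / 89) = 1780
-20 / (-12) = 5 / 3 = 1.67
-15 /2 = -7.50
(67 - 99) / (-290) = 16 / 145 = 0.11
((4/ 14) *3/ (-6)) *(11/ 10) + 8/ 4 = 129/ 70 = 1.84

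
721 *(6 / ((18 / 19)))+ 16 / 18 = 41105 / 9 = 4567.22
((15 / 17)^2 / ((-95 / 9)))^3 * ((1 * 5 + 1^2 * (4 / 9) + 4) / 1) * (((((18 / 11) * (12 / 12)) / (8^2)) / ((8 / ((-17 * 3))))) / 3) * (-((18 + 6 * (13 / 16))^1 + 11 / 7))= -454714205625 / 90339392518144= -0.01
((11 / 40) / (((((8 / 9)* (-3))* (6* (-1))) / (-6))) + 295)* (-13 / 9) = -425.96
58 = 58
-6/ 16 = -3/ 8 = -0.38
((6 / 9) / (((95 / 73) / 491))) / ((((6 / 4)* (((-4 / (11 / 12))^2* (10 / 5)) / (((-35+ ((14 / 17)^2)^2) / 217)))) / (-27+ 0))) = 1787352665351 / 94452228480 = 18.92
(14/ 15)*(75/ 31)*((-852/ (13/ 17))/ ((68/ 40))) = -596400/ 403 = -1479.90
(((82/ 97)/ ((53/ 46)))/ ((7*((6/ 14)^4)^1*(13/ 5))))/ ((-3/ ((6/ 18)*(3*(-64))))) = 414014720/ 16240419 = 25.49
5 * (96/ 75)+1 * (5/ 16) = 537/ 80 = 6.71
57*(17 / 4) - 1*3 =957 / 4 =239.25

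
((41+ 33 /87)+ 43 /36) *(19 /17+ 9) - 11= 1862414 /4437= 419.75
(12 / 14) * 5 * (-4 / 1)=-120 / 7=-17.14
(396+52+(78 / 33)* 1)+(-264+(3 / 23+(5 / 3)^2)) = 430972 / 2277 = 189.27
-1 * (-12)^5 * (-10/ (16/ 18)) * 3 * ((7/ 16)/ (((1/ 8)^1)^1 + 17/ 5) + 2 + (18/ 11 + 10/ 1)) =-59745340800/ 517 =-115561587.62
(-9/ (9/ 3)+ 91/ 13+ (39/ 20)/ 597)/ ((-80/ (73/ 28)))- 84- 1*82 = -1481086309/ 8915200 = -166.13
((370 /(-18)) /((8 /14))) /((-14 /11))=2035 /72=28.26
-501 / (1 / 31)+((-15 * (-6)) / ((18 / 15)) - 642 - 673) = -16771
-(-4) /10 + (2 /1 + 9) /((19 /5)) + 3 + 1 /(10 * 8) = 9587 /1520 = 6.31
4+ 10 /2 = 9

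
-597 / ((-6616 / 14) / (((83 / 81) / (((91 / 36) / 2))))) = 33034 / 32253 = 1.02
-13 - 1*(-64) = 51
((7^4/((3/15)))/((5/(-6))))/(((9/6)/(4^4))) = -2458624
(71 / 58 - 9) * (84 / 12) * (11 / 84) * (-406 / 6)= 34727 / 72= 482.32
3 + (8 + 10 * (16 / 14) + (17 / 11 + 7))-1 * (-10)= 3155 / 77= 40.97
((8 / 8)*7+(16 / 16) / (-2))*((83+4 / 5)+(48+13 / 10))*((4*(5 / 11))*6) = 9438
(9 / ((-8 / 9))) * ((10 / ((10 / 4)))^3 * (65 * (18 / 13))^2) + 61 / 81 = -425152739 / 81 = -5248799.25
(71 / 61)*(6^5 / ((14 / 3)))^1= 828144 / 427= 1939.45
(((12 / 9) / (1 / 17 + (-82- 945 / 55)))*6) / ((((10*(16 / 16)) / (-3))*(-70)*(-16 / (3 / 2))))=1683 / 51900800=0.00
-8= -8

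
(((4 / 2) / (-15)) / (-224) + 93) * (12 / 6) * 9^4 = 341699067 / 280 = 1220353.81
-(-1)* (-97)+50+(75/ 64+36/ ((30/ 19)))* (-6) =-30533/ 160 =-190.83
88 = 88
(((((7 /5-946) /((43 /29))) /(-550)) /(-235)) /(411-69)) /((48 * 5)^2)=-136967 /547416144000000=-0.00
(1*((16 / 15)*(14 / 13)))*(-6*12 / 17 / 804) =-448 / 74035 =-0.01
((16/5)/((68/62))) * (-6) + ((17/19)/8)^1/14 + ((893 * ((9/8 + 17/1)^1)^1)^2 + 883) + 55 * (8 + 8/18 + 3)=1705903564431181/6511680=261975951.59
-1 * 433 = -433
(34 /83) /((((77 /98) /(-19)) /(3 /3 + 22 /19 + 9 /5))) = -178976 /4565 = -39.21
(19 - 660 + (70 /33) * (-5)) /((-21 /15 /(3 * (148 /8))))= 3978055 /154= 25831.53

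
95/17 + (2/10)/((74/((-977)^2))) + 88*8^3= 299664383/6290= 47641.40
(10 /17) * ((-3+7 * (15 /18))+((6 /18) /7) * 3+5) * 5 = 8375 /357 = 23.46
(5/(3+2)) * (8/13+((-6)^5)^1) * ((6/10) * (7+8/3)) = -586264/13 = -45097.23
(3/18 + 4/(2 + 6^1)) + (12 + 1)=41/3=13.67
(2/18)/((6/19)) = 19/54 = 0.35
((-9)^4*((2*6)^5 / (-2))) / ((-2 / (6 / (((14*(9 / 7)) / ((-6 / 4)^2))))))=306110016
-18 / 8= -9 / 4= -2.25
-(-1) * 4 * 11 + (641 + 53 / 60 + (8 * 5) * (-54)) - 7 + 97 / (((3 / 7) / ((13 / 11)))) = -266999 / 220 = -1213.63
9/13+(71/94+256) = 314601/1222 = 257.45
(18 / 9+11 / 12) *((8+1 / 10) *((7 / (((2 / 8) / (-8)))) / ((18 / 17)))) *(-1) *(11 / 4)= 27489 / 2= 13744.50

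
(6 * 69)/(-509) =-414/509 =-0.81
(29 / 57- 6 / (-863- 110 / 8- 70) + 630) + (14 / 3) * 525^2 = 1286880.52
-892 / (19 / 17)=-15164 / 19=-798.11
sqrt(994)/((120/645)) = 169.46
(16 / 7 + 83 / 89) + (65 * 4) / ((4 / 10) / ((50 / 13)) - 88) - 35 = -237790100 / 6844901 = -34.74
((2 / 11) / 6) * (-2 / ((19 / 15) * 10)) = -1 / 209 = -0.00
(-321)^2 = 103041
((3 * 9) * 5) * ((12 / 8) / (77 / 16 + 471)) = 3240 / 7613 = 0.43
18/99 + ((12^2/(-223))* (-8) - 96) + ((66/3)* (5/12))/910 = -242801057/2678676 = -90.64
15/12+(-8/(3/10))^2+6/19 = 487471/684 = 712.68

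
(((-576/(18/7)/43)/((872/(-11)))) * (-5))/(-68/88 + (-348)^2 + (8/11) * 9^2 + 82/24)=-203280/74963189011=-0.00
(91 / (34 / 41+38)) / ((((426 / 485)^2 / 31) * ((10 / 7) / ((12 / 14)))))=5441271745 / 96303264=56.50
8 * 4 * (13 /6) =208 /3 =69.33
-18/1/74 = -9/37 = -0.24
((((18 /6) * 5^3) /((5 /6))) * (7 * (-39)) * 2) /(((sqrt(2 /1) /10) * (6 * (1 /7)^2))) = -10032750 * sqrt(2) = -14188451.12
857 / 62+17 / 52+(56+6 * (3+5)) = 190457 / 1612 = 118.15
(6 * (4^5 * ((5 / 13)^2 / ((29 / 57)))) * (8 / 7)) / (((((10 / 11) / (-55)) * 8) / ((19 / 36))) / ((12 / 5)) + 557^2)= 161025638400 / 24469886672777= 0.01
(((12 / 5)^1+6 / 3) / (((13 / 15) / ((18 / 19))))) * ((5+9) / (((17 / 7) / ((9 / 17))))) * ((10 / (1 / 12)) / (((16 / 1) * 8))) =1964655 / 142766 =13.76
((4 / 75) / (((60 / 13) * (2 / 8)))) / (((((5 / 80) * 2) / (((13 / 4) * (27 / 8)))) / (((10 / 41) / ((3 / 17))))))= 5.61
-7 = -7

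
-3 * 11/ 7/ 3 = -11/ 7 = -1.57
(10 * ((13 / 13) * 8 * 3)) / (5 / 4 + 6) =960 / 29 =33.10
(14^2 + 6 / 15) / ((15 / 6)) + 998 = 26914 / 25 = 1076.56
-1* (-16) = 16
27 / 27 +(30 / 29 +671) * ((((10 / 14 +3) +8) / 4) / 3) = 800267 / 1218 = 657.03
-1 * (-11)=11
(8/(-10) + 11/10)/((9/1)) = 0.03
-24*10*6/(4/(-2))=720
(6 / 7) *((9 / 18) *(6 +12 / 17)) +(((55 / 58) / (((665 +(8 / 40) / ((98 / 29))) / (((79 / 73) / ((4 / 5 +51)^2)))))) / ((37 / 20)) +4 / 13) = 171998261398455138 / 54059586425676013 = 3.18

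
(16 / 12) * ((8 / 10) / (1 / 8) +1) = 9.87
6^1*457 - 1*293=2449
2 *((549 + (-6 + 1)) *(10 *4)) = 43520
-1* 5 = -5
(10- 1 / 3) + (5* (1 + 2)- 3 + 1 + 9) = 95 / 3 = 31.67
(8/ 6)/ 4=0.33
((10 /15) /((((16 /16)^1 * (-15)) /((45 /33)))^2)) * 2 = 4 /363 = 0.01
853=853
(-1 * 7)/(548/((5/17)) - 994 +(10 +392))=-5/908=-0.01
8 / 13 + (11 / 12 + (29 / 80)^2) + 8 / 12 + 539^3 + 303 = 39085144632799 / 249600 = 156591124.33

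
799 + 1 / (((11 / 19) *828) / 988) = 1824016 / 2277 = 801.06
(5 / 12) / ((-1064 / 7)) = -5 / 1824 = -0.00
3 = 3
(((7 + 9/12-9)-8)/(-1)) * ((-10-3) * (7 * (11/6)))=-37037/24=-1543.21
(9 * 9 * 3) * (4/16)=243/4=60.75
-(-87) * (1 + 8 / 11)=150.27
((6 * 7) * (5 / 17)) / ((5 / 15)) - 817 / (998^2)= 37.06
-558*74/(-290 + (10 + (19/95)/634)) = 130895640/887599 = 147.47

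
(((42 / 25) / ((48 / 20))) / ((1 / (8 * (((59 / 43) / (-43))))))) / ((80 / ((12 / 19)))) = -1239 / 878275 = -0.00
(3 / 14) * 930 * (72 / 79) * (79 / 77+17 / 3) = 51760080 / 42581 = 1215.57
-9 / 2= -4.50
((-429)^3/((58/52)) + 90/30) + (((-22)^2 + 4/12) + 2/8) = -24633350089/348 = -70785488.76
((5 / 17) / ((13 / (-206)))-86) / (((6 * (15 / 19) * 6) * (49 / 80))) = -1522736 / 292383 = -5.21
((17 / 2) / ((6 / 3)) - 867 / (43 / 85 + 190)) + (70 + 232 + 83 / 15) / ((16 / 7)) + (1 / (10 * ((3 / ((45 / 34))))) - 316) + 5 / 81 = -324029923343 / 1783820880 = -181.65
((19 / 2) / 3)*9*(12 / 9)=38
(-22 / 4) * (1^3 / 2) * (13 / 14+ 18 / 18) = -297 / 56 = -5.30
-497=-497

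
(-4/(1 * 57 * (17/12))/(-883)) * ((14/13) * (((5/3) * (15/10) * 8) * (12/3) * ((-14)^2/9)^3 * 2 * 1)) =269858570240/2702925693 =99.84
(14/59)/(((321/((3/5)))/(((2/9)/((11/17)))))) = 476/3124935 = 0.00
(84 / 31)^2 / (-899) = -7056 / 863939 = -0.01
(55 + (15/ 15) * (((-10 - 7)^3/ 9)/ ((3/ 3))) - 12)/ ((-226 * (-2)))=-1.11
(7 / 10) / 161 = 1 / 230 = 0.00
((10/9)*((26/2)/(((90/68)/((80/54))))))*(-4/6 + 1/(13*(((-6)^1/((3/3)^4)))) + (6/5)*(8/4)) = 182512/6561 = 27.82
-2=-2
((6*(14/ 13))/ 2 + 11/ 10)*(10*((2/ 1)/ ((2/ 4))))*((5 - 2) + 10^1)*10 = 22520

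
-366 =-366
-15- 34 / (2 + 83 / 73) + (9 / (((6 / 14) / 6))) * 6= 167207 / 229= 730.16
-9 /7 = -1.29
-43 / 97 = -0.44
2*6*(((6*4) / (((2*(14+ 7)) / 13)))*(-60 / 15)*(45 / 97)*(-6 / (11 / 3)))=2021760 / 7469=270.69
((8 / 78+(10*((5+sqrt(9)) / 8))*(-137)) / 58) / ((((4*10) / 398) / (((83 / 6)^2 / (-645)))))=36621145543 / 525236400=69.72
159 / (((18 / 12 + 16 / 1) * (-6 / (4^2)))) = -848 / 35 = -24.23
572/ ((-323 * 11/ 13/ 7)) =-4732/ 323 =-14.65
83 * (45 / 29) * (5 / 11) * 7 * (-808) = -105625800 / 319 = -331115.36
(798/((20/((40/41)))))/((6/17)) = 4522/41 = 110.29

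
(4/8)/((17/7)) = 7/34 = 0.21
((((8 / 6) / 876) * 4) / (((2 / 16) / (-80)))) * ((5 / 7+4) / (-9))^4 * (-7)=37480960 / 18253431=2.05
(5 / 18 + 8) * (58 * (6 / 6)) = 4321 / 9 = 480.11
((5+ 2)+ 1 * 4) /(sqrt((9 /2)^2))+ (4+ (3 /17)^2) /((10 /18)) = 25231 /2601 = 9.70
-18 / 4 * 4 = -18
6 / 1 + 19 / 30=199 / 30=6.63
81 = 81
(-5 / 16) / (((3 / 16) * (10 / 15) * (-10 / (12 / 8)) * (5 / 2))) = 3 / 20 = 0.15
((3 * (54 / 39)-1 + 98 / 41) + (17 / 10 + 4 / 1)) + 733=744.24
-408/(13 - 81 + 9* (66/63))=1428/205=6.97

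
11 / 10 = 1.10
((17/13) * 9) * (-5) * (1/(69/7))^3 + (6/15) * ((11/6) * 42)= 72929227/2372565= 30.74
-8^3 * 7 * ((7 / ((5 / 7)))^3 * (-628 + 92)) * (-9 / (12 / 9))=-1525544229888 / 125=-12204353839.10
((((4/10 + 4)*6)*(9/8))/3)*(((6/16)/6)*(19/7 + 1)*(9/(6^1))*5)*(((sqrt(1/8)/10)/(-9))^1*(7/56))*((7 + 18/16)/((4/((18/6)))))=-16731*sqrt(2)/458752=-0.05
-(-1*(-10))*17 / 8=-85 / 4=-21.25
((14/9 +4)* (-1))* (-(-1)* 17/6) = -425/27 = -15.74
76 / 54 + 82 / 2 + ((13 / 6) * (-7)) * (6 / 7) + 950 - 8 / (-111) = 979.48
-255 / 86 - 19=-1889 / 86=-21.97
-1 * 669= -669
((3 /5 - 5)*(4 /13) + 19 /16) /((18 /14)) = -1211 /9360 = -0.13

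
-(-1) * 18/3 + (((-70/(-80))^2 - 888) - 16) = -57423/64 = -897.23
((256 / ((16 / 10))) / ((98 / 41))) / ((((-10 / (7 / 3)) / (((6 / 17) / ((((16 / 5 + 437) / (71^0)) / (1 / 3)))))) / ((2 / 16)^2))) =-0.00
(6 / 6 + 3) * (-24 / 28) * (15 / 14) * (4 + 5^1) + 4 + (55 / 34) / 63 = -435359 / 14994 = -29.04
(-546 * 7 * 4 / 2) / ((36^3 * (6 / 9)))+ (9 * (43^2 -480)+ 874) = 13194.75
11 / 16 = 0.69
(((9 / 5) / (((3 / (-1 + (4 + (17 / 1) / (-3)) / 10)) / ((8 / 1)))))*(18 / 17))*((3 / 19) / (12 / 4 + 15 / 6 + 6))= -3024 / 37145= -0.08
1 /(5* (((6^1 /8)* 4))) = 1 /15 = 0.07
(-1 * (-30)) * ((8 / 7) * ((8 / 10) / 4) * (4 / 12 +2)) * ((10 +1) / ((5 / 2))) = 352 / 5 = 70.40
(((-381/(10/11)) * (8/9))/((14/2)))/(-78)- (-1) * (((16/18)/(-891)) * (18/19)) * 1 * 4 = 5226394/7702695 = 0.68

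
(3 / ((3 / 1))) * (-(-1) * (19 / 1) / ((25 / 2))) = 38 / 25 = 1.52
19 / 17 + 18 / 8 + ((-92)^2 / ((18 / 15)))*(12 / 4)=1439109 / 68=21163.37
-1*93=-93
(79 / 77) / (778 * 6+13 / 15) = 1185 / 5392541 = 0.00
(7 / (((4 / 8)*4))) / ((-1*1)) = -7 / 2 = -3.50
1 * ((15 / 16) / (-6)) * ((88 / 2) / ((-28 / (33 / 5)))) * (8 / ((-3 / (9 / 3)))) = -363 / 28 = -12.96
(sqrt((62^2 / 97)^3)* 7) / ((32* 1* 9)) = 208537* sqrt(97) / 338724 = 6.06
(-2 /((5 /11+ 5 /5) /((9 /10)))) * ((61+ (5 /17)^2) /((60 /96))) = -873873 /7225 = -120.95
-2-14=-16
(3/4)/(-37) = -3/148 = -0.02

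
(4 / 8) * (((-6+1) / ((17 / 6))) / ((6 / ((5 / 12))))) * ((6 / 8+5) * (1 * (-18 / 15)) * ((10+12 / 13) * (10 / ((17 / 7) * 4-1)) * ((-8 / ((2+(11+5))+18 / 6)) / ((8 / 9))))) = -122475 / 53924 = -2.27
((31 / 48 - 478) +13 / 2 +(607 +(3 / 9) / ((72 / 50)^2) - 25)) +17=62357 / 486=128.31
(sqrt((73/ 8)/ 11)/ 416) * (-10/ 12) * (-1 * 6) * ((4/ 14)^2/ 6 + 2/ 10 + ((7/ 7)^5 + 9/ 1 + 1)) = 317 * sqrt(1606)/ 103488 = 0.12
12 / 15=4 / 5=0.80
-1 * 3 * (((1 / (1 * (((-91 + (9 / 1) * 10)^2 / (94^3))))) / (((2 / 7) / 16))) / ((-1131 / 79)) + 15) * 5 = 18372433255 / 377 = 48733244.71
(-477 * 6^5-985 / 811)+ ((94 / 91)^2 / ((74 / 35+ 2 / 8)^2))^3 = -19095177646353276192872850240153 / 5148123190828408563924619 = -3709153.21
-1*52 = -52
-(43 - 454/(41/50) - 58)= 23315/41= 568.66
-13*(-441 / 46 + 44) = -20579 / 46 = -447.37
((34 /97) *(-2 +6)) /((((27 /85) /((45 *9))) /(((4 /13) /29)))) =693600 /36569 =18.97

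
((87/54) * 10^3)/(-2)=-7250/9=-805.56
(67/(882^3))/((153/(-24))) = -67/4374072171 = -0.00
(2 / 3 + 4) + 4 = 26 / 3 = 8.67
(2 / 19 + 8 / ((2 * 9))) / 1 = 0.55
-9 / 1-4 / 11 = -103 / 11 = -9.36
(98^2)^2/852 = 23059204/213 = 108259.17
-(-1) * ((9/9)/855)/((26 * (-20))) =-1/444600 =-0.00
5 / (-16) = -5 / 16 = -0.31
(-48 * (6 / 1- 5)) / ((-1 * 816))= 1 / 17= 0.06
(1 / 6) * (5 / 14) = 5 / 84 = 0.06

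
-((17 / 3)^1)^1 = -17 / 3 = -5.67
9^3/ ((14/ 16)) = 5832/ 7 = 833.14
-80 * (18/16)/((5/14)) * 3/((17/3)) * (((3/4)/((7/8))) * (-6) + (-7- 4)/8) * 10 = 8695.59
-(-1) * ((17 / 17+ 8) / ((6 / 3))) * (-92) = -414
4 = 4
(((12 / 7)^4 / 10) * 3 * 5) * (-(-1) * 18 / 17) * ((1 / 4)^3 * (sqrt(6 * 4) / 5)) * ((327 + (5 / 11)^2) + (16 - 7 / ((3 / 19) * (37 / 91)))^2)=26034225761304 * sqrt(6) / 33806476165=1886.34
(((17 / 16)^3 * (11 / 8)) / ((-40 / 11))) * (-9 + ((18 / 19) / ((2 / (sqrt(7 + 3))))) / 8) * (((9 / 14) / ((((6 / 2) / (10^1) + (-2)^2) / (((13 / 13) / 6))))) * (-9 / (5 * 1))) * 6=-433370817 / 394526720 + 433370817 * sqrt(10) / 59968061440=-1.08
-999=-999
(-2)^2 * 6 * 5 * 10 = 1200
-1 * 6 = -6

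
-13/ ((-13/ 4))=4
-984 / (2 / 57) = -28044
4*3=12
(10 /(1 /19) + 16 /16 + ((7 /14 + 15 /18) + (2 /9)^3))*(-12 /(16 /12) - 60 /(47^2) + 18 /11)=-8393929997 /5904657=-1421.58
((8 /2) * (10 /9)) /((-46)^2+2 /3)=4 /1905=0.00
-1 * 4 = -4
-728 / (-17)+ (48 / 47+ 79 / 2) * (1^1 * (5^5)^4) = 6175327301025459057 / 1598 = 3864410075735581.39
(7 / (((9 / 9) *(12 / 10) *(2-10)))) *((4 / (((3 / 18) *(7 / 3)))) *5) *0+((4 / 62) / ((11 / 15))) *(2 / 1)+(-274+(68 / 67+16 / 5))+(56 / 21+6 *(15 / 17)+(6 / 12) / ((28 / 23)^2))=-2387113417519 / 9135144480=-261.31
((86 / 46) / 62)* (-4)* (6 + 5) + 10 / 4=1673 / 1426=1.17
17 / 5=3.40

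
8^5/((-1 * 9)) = -32768/9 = -3640.89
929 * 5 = 4645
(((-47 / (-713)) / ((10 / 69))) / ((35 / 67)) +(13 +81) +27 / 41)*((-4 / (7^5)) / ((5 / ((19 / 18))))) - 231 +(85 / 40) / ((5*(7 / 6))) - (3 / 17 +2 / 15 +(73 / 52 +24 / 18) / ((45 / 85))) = -26335018030674694 / 111532090249125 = -236.12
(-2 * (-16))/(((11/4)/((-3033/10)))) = -194112/55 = -3529.31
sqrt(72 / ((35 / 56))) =10.73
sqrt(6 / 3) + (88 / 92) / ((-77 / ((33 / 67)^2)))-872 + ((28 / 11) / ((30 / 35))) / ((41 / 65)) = -848086400968 / 977852337 + sqrt(2) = -865.88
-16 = -16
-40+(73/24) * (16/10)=-527/15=-35.13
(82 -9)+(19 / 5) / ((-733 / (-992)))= 286393 / 3665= 78.14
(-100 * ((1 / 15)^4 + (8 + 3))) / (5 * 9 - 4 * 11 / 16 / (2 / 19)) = -17820032 / 305775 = -58.28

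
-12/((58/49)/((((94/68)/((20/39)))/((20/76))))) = -5119569/49300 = -103.85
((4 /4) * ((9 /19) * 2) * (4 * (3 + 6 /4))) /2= 162 /19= 8.53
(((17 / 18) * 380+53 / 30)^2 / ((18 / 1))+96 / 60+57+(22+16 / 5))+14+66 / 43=45926997403 / 6269400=7325.58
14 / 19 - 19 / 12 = -193 / 228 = -0.85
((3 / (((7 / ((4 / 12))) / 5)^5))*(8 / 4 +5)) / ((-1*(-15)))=0.00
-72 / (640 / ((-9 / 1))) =81 / 80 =1.01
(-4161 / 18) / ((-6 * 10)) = 3.85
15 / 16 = 0.94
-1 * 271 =-271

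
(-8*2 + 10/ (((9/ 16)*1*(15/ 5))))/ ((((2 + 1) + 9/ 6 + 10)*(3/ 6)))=-1088/ 783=-1.39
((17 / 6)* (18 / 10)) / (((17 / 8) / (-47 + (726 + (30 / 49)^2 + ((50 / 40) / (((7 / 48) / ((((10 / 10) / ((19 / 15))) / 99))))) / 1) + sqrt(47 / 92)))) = 6* sqrt(1081) / 115 + 4091408532 / 2509045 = 1632.38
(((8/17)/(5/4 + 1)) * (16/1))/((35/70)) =1024/153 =6.69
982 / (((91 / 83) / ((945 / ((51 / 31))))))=113700870 / 221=514483.57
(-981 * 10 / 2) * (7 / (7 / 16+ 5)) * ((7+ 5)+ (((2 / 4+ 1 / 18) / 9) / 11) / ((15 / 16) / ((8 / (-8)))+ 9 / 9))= -657522880 / 8613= -76340.75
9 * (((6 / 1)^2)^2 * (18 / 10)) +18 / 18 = 104981 / 5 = 20996.20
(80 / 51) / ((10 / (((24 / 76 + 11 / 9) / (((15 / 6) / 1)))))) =4208 / 43605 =0.10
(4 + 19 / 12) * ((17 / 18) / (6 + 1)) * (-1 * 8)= -1139 / 189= -6.03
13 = 13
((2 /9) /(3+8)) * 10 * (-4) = -80 /99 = -0.81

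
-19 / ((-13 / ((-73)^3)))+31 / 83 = -613479406 / 1079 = -568562.93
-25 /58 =-0.43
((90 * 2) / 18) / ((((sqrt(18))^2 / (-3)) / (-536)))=2680 / 3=893.33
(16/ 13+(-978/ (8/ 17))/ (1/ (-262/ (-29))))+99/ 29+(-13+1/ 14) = -1709362/ 91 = -18784.20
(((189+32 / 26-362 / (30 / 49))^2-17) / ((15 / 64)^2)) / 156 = 6261664132096 / 333669375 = 18766.07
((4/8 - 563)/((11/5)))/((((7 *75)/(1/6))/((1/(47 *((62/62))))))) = -0.00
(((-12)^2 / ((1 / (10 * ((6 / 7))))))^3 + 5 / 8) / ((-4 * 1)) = -5159780353715 / 10976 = -470096606.57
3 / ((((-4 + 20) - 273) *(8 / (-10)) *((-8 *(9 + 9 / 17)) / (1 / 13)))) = -85 / 5773248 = -0.00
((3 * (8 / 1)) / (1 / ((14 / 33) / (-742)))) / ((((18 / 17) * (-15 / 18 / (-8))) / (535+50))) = -72.78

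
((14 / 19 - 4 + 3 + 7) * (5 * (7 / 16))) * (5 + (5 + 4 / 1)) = 3920 / 19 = 206.32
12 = 12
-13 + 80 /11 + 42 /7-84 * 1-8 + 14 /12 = -5977 /66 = -90.56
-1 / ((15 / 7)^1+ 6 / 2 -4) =-7 / 8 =-0.88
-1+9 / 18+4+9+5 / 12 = 155 / 12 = 12.92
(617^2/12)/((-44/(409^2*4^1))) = -63682036609/132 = -482439671.28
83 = 83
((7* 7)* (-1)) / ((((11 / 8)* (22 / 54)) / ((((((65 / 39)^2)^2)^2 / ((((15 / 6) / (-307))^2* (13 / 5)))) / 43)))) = -11545502500000 / 16436277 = -702440.25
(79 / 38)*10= 20.79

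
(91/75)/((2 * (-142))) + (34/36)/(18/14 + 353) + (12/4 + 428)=431.00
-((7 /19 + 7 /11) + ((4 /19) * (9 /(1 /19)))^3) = -9751314 /209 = -46657.00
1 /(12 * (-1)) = -0.08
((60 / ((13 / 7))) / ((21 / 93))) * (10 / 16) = 2325 / 26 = 89.42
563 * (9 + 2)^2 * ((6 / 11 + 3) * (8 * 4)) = 7728864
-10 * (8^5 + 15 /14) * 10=-22938350 /7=-3276907.14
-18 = -18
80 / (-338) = -40 / 169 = -0.24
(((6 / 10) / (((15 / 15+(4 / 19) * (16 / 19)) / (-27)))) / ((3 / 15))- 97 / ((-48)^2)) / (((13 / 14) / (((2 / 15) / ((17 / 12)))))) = -471887423 / 67626000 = -6.98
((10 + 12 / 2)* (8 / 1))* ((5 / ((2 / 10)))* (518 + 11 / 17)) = 28214400 / 17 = 1659670.59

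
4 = 4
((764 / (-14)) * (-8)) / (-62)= -1528 / 217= -7.04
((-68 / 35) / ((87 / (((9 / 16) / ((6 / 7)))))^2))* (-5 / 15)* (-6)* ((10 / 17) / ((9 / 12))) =-7 / 40368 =-0.00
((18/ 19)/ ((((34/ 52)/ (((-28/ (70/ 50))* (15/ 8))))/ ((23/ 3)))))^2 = 18103702500/ 104329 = 173525.12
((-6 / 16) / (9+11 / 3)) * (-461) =4149 / 304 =13.65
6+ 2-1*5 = 3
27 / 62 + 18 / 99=421 / 682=0.62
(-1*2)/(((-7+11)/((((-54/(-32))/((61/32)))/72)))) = -3/488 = -0.01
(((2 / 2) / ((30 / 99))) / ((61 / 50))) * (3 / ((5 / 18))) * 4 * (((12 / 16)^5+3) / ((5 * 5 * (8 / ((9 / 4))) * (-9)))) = -590733 / 1249280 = -0.47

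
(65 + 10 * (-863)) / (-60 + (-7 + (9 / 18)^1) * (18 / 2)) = 5710 / 79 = 72.28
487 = 487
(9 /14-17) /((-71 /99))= 22671 /994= 22.81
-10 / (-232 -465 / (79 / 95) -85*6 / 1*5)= 790 / 263953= 0.00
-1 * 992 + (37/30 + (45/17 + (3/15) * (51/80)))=-20155039/20400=-987.99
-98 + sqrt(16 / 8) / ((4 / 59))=-98 + 59* sqrt(2) / 4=-77.14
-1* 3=-3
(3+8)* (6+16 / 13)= 1034 / 13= 79.54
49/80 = 0.61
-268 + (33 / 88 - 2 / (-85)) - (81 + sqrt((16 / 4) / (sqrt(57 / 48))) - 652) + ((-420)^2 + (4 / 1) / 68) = 120158351 / 680 - 4*19^(3 / 4) / 19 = 176701.54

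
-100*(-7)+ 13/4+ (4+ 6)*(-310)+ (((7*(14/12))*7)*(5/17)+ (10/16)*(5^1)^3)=-939139/408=-2301.81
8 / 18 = 4 / 9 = 0.44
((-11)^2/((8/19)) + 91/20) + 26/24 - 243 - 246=-23519/120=-195.99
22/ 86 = 11/ 43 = 0.26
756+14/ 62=23443/ 31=756.23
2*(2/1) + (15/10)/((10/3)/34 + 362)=147889/36934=4.00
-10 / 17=-0.59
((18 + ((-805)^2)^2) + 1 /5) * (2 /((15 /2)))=2799576004288 /25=111983040171.52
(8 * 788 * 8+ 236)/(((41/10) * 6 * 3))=253340/369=686.56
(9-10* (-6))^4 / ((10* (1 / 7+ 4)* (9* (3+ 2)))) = 17629983 / 1450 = 12158.61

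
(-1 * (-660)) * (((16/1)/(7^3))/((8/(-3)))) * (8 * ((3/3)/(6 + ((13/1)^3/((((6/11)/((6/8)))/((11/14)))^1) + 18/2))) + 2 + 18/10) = -4029143976/91758331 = -43.91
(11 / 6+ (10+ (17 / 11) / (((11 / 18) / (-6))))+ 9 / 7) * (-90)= 156615 / 847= 184.91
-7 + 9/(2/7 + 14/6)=-196/55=-3.56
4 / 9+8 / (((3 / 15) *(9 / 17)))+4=80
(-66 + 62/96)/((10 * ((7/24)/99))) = -310563/140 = -2218.31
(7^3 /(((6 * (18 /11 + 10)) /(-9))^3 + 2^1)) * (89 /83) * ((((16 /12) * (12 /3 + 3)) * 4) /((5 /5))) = -20478244248 /693271693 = -29.54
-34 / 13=-2.62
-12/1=-12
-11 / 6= -1.83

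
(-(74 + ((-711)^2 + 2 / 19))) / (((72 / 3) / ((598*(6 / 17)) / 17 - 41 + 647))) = -286143066609 / 21964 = -13027821.28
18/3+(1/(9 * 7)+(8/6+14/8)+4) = 3301/252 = 13.10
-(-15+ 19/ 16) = 221/ 16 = 13.81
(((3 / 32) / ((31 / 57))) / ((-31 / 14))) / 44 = -1197 / 676544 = -0.00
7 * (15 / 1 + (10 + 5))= 210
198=198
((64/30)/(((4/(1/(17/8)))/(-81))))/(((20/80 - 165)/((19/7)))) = 131328/392105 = 0.33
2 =2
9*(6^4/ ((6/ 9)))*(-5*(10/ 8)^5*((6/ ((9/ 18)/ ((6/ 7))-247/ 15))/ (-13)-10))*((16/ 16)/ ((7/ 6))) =6331877578125/ 2775136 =2281645.86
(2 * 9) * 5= 90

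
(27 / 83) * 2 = 54 / 83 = 0.65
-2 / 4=-1 / 2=-0.50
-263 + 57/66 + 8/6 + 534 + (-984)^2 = 63922927/66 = 968529.20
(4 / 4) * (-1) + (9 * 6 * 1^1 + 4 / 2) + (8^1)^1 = 63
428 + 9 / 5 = 2149 / 5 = 429.80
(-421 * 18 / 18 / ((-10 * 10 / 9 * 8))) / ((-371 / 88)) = -41679 / 37100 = -1.12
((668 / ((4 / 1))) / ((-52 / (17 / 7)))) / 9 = -2839 / 3276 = -0.87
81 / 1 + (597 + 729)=1407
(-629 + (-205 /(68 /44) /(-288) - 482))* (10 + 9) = -103306819 /4896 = -21100.25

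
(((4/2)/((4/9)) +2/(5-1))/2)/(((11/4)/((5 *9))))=450/11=40.91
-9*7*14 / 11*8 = -7056 / 11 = -641.45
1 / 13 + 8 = 8.08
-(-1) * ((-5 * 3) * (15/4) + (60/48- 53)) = -108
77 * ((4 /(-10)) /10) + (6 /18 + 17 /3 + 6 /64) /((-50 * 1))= -5123 /1600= -3.20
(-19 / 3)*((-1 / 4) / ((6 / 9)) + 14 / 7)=-247 / 24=-10.29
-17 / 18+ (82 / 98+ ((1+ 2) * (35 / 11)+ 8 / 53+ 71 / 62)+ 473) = 3855452141 / 7970193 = 483.73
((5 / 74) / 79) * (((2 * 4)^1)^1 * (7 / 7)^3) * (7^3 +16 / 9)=62060 / 26307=2.36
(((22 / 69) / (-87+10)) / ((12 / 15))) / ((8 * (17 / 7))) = -5 / 18768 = -0.00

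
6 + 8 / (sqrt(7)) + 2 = 8 * sqrt(7) / 7 + 8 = 11.02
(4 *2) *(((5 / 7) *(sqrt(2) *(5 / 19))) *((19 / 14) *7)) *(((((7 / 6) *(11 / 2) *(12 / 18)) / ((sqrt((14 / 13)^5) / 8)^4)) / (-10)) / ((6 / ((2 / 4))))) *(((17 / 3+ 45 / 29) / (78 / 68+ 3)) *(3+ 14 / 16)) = -627345056640192605 *sqrt(2) / 93558344746041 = -9482.85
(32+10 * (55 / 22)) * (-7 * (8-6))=-798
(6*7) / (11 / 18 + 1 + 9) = 756 / 191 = 3.96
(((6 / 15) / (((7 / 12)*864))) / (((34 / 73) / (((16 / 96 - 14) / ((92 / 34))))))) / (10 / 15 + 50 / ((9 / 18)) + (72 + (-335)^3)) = 6059 / 26148215126880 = 0.00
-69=-69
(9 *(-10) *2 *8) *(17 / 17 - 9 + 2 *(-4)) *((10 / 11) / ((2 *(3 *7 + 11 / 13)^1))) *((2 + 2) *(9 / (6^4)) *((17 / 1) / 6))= 88400 / 2343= 37.73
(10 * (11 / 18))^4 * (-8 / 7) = -73205000 / 45927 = -1593.94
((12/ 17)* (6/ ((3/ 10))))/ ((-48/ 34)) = -10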